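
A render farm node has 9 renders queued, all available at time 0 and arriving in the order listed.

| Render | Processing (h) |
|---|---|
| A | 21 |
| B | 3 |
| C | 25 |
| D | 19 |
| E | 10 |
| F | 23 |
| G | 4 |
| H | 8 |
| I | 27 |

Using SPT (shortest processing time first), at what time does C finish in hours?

113

SPT (increasing processing time): B G H E D A F C I.
B: 0→3
G: 3→7
H: 7→15
E: 15→25
D: 25→44
A: 44→65
F: 65→88
C: 88→113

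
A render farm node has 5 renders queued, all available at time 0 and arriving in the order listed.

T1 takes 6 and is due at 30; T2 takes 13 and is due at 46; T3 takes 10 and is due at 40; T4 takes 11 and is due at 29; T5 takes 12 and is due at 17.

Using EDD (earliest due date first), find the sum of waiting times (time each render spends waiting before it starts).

EDD (increasing due date): T5 T4 T1 T3 T2.
T5: waits 0, runs 0→12
T4: waits 12, runs 12→23
T1: waits 23, runs 23→29
T3: waits 29, runs 29→39
T2: waits 39, runs 39→52
Sum = 0+12+23+29+39 = 103.

103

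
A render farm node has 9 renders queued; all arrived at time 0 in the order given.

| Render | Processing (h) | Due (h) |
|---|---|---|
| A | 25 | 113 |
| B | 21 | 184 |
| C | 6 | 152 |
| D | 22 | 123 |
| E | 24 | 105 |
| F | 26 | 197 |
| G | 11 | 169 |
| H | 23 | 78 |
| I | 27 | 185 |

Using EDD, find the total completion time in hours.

EDD (increasing due date): H E A D C G B I F.
H: 0→23
E: 23→47
A: 47→72
D: 72→94
C: 94→100
G: 100→111
B: 111→132
I: 132→159
F: 159→185
Sum = 23+47+72+94+100+111+132+159+185 = 923.

923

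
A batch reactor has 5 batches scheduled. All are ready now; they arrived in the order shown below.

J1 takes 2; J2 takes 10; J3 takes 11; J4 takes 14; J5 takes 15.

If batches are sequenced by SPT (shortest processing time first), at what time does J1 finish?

2

SPT (increasing processing time): J1 J2 J3 J4 J5.
J1: 0→2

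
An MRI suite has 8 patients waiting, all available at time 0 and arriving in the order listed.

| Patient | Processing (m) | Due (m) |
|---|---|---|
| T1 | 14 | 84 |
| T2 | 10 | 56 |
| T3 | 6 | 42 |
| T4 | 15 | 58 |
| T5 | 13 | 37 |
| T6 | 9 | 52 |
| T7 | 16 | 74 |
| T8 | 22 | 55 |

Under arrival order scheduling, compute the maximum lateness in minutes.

50

FIFO (arrival order): T1 T2 T3 T4 T5 T6 T7 T8.
T1: 0→14, due 84, lateness -70
T2: 14→24, due 56, lateness -32
T3: 24→30, due 42, lateness -12
T4: 30→45, due 58, lateness -13
T5: 45→58, due 37, lateness 21
T6: 58→67, due 52, lateness 15
T7: 67→83, due 74, lateness 9
T8: 83→105, due 55, lateness 50
Maximum = 50.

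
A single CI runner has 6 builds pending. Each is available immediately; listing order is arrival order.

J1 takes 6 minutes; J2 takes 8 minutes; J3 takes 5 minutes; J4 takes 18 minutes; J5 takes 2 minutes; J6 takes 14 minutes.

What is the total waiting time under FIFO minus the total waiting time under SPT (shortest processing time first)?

37

FIFO (arrival order): J1 J2 J3 J4 J5 J6.
J1: waits 0, runs 0→6
J2: waits 6, runs 6→14
J3: waits 14, runs 14→19
J4: waits 19, runs 19→37
J5: waits 37, runs 37→39
J6: waits 39, runs 39→53
Sum = 0+6+14+19+37+39 = 115.
SPT (increasing processing time): J5 J3 J1 J2 J6 J4.
J5: waits 0, runs 0→2
J3: waits 2, runs 2→7
J1: waits 7, runs 7→13
J2: waits 13, runs 13→21
J6: waits 21, runs 21→35
J4: waits 35, runs 35→53
Sum = 0+2+7+13+21+35 = 78.
Difference = 115 − 78 = 37.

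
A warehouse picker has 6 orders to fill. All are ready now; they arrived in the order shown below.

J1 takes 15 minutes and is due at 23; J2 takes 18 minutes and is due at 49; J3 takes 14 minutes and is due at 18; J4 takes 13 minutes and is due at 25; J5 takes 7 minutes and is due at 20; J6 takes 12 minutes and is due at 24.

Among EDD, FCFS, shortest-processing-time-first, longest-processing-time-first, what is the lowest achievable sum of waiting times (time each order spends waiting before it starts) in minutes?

165

EDD (increasing due date): J3 J5 J1 J6 J4 J2.
J3: waits 0, runs 0→14
J5: waits 14, runs 14→21
J1: waits 21, runs 21→36
J6: waits 36, runs 36→48
J4: waits 48, runs 48→61
J2: waits 61, runs 61→79
Sum = 0+14+21+36+48+61 = 180.
FIFO (arrival order): J1 J2 J3 J4 J5 J6.
J1: waits 0, runs 0→15
J2: waits 15, runs 15→33
J3: waits 33, runs 33→47
J4: waits 47, runs 47→60
J5: waits 60, runs 60→67
J6: waits 67, runs 67→79
Sum = 0+15+33+47+60+67 = 222.
SPT (increasing processing time): J5 J6 J4 J3 J1 J2.
J5: waits 0, runs 0→7
J6: waits 7, runs 7→19
J4: waits 19, runs 19→32
J3: waits 32, runs 32→46
J1: waits 46, runs 46→61
J2: waits 61, runs 61→79
Sum = 0+7+19+32+46+61 = 165.
LPT (decreasing processing time): J2 J1 J3 J4 J6 J5.
J2: waits 0, runs 0→18
J1: waits 18, runs 18→33
J3: waits 33, runs 33→47
J4: waits 47, runs 47→60
J6: waits 60, runs 60→72
J5: waits 72, runs 72→79
Sum = 0+18+33+47+60+72 = 230.
EDD 180, FIFO 222, SPT 165, LPT 230 → minimum 165.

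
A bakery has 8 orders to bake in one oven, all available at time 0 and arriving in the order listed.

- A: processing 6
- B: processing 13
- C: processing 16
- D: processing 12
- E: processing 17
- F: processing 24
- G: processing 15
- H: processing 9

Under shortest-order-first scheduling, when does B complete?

SPT (increasing processing time): A H D B G C E F.
A: 0→6
H: 6→15
D: 15→27
B: 27→40

40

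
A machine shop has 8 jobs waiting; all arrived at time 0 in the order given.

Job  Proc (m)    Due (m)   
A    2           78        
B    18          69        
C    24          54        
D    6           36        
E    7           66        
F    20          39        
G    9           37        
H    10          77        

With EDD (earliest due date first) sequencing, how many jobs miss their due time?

EDD (increasing due date): D G F C E B H A.
D: 0→6, due 36, tardiness 0
G: 6→15, due 37, tardiness 0
F: 15→35, due 39, tardiness 0
C: 35→59, due 54, tardiness 5
E: 59→66, due 66, tardiness 0
B: 66→84, due 69, tardiness 15
H: 84→94, due 77, tardiness 17
A: 94→96, due 78, tardiness 18
Late jobs: 4.

4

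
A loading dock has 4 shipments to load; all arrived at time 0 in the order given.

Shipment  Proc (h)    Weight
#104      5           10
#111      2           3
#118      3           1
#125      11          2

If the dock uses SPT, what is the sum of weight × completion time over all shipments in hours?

153

SPT (increasing processing time): #111 #118 #104 #125.
#111: finishes 2, weight 3, w·C = 6
#118: finishes 5, weight 1, w·C = 5
#104: finishes 10, weight 10, w·C = 100
#125: finishes 21, weight 2, w·C = 42
Sum = 6+5+100+42 = 153.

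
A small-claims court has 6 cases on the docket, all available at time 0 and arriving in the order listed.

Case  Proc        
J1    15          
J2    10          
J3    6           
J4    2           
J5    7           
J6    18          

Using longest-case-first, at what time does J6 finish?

LPT (decreasing processing time): J6 J1 J2 J5 J3 J4.
J6: 0→18

18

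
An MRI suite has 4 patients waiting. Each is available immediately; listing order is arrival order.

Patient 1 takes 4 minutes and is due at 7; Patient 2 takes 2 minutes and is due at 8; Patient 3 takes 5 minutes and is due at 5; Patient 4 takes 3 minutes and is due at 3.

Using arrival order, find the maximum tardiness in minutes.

FIFO (arrival order): Patient 1 Patient 2 Patient 3 Patient 4.
Patient 1: 0→4, due 7, tardiness 0
Patient 2: 4→6, due 8, tardiness 0
Patient 3: 6→11, due 5, tardiness 6
Patient 4: 11→14, due 3, tardiness 11
Maximum = 11.

11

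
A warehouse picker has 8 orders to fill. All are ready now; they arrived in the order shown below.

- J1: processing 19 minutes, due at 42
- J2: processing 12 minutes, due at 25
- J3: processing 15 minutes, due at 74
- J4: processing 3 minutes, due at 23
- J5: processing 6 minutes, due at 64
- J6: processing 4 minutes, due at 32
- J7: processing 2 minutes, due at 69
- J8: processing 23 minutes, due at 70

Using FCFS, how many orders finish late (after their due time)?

4

FIFO (arrival order): J1 J2 J3 J4 J5 J6 J7 J8.
J1: 0→19, due 42, tardiness 0
J2: 19→31, due 25, tardiness 6
J3: 31→46, due 74, tardiness 0
J4: 46→49, due 23, tardiness 26
J5: 49→55, due 64, tardiness 0
J6: 55→59, due 32, tardiness 27
J7: 59→61, due 69, tardiness 0
J8: 61→84, due 70, tardiness 14
Late orders: 4.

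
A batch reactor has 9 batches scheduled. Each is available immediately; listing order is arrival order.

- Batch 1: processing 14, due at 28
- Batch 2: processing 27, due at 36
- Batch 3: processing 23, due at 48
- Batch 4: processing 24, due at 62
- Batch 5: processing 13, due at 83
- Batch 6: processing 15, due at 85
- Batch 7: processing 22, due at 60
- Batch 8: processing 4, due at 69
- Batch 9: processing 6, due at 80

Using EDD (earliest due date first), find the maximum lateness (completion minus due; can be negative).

EDD (increasing due date): Batch 1 Batch 2 Batch 3 Batch 7 Batch 4 Batch 8 Batch 9 Batch 5 Batch 6.
Batch 1: 0→14, due 28, lateness -14
Batch 2: 14→41, due 36, lateness 5
Batch 3: 41→64, due 48, lateness 16
Batch 7: 64→86, due 60, lateness 26
Batch 4: 86→110, due 62, lateness 48
Batch 8: 110→114, due 69, lateness 45
Batch 9: 114→120, due 80, lateness 40
Batch 5: 120→133, due 83, lateness 50
Batch 6: 133→148, due 85, lateness 63
Maximum = 63.

63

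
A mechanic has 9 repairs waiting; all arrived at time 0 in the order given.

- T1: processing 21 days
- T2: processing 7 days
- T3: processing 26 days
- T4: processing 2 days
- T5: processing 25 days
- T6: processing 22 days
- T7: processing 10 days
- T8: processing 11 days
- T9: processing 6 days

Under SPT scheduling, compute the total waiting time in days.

326

SPT (increasing processing time): T4 T9 T2 T7 T8 T1 T6 T5 T3.
T4: waits 0, runs 0→2
T9: waits 2, runs 2→8
T2: waits 8, runs 8→15
T7: waits 15, runs 15→25
T8: waits 25, runs 25→36
T1: waits 36, runs 36→57
T6: waits 57, runs 57→79
T5: waits 79, runs 79→104
T3: waits 104, runs 104→130
Sum = 0+2+8+15+25+36+57+79+104 = 326.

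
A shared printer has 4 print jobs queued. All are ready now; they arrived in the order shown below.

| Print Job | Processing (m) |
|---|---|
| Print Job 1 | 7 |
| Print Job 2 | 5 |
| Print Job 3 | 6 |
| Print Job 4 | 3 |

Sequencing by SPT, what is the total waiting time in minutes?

25

SPT (increasing processing time): Print Job 4 Print Job 2 Print Job 3 Print Job 1.
Print Job 4: waits 0, runs 0→3
Print Job 2: waits 3, runs 3→8
Print Job 3: waits 8, runs 8→14
Print Job 1: waits 14, runs 14→21
Sum = 0+3+8+14 = 25.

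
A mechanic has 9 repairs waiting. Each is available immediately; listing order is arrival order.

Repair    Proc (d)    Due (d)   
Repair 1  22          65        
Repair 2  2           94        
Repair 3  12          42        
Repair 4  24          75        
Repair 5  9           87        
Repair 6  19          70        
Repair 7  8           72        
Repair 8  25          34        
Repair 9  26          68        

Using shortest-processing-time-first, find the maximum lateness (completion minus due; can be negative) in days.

87

SPT (increasing processing time): Repair 2 Repair 7 Repair 5 Repair 3 Repair 6 Repair 1 Repair 4 Repair 8 Repair 9.
Repair 2: 0→2, due 94, lateness -92
Repair 7: 2→10, due 72, lateness -62
Repair 5: 10→19, due 87, lateness -68
Repair 3: 19→31, due 42, lateness -11
Repair 6: 31→50, due 70, lateness -20
Repair 1: 50→72, due 65, lateness 7
Repair 4: 72→96, due 75, lateness 21
Repair 8: 96→121, due 34, lateness 87
Repair 9: 121→147, due 68, lateness 79
Maximum = 87.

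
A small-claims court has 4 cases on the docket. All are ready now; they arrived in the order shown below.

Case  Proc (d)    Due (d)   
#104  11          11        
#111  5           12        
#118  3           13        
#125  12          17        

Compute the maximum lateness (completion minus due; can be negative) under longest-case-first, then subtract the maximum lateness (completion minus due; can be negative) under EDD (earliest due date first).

4

LPT (decreasing processing time): #125 #104 #111 #118.
#125: 0→12, due 17, lateness -5
#104: 12→23, due 11, lateness 12
#111: 23→28, due 12, lateness 16
#118: 28→31, due 13, lateness 18
Maximum = 18.
EDD (increasing due date): #104 #111 #118 #125.
#104: 0→11, due 11, lateness 0
#111: 11→16, due 12, lateness 4
#118: 16→19, due 13, lateness 6
#125: 19→31, due 17, lateness 14
Maximum = 14.
Difference = 18 − 14 = 4.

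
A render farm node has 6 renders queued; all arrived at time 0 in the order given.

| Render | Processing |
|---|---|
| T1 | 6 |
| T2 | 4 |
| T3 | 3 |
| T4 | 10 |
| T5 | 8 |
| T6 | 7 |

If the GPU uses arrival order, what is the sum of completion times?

FIFO (arrival order): T1 T2 T3 T4 T5 T6.
T1: 0→6
T2: 6→10
T3: 10→13
T4: 13→23
T5: 23→31
T6: 31→38
Sum = 6+10+13+23+31+38 = 121.

121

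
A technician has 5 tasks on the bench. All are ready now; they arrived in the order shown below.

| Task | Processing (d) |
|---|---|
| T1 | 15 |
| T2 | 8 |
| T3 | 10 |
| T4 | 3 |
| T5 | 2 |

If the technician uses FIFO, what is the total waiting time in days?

FIFO (arrival order): T1 T2 T3 T4 T5.
T1: waits 0, runs 0→15
T2: waits 15, runs 15→23
T3: waits 23, runs 23→33
T4: waits 33, runs 33→36
T5: waits 36, runs 36→38
Sum = 0+15+23+33+36 = 107.

107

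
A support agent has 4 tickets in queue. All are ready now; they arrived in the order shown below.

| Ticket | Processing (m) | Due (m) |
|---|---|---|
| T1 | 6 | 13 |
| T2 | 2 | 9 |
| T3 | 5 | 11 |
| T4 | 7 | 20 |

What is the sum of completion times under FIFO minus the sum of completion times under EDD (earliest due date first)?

5

FIFO (arrival order): T1 T2 T3 T4.
T1: 0→6
T2: 6→8
T3: 8→13
T4: 13→20
Sum = 6+8+13+20 = 47.
EDD (increasing due date): T2 T3 T1 T4.
T2: 0→2
T3: 2→7
T1: 7→13
T4: 13→20
Sum = 2+7+13+20 = 42.
Difference = 47 − 42 = 5.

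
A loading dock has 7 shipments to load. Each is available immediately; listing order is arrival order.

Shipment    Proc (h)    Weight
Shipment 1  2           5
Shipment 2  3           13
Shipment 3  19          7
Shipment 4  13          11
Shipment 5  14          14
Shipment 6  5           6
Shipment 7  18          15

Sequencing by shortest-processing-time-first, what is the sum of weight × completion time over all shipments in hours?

SPT (increasing processing time): Shipment 1 Shipment 2 Shipment 6 Shipment 4 Shipment 5 Shipment 7 Shipment 3.
Shipment 1: finishes 2, weight 5, w·C = 10
Shipment 2: finishes 5, weight 13, w·C = 65
Shipment 6: finishes 10, weight 6, w·C = 60
Shipment 4: finishes 23, weight 11, w·C = 253
Shipment 5: finishes 37, weight 14, w·C = 518
Shipment 7: finishes 55, weight 15, w·C = 825
Shipment 3: finishes 74, weight 7, w·C = 518
Sum = 10+65+60+253+518+825+518 = 2249.

2249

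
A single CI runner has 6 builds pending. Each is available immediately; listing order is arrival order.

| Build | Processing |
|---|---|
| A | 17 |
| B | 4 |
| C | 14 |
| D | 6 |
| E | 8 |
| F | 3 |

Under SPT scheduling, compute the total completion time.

SPT (increasing processing time): F B D E C A.
F: 0→3
B: 3→7
D: 7→13
E: 13→21
C: 21→35
A: 35→52
Sum = 3+7+13+21+35+52 = 131.

131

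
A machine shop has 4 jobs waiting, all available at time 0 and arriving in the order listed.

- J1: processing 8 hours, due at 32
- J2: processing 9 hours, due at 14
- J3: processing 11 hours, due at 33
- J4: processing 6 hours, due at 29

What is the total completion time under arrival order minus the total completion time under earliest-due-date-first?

FIFO (arrival order): J1 J2 J3 J4.
J1: 0→8
J2: 8→17
J3: 17→28
J4: 28→34
Sum = 8+17+28+34 = 87.
EDD (increasing due date): J2 J4 J1 J3.
J2: 0→9
J4: 9→15
J1: 15→23
J3: 23→34
Sum = 9+15+23+34 = 81.
Difference = 87 − 81 = 6.

6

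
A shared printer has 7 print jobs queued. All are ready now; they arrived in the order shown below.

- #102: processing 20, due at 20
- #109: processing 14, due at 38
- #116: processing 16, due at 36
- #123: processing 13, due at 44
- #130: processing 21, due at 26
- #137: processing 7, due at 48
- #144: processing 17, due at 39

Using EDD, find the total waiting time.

EDD (increasing due date): #102 #130 #116 #109 #144 #123 #137.
#102: waits 0, runs 0→20
#130: waits 20, runs 20→41
#116: waits 41, runs 41→57
#109: waits 57, runs 57→71
#144: waits 71, runs 71→88
#123: waits 88, runs 88→101
#137: waits 101, runs 101→108
Sum = 0+20+41+57+71+88+101 = 378.

378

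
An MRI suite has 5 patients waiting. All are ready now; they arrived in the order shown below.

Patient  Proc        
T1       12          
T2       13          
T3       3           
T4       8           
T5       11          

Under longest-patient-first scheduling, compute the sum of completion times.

LPT (decreasing processing time): T2 T1 T5 T4 T3.
T2: 0→13
T1: 13→25
T5: 25→36
T4: 36→44
T3: 44→47
Sum = 13+25+36+44+47 = 165.

165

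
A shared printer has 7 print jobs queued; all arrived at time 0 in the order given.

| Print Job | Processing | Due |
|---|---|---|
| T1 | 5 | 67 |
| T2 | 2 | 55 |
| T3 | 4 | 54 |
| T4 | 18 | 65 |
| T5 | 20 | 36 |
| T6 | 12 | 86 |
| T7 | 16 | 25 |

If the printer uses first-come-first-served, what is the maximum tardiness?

52

FIFO (arrival order): T1 T2 T3 T4 T5 T6 T7.
T1: 0→5, due 67, tardiness 0
T2: 5→7, due 55, tardiness 0
T3: 7→11, due 54, tardiness 0
T4: 11→29, due 65, tardiness 0
T5: 29→49, due 36, tardiness 13
T6: 49→61, due 86, tardiness 0
T7: 61→77, due 25, tardiness 52
Maximum = 52.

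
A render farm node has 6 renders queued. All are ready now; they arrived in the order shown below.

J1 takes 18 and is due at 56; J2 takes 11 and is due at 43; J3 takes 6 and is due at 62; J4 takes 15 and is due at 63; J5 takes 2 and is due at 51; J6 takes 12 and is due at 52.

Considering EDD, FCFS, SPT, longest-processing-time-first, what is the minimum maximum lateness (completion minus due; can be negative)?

EDD (increasing due date): J2 J5 J6 J1 J3 J4.
J2: 0→11, due 43, lateness -32
J5: 11→13, due 51, lateness -38
J6: 13→25, due 52, lateness -27
J1: 25→43, due 56, lateness -13
J3: 43→49, due 62, lateness -13
J4: 49→64, due 63, lateness 1
Maximum = 1.
FIFO (arrival order): J1 J2 J3 J4 J5 J6.
J1: 0→18, due 56, lateness -38
J2: 18→29, due 43, lateness -14
J3: 29→35, due 62, lateness -27
J4: 35→50, due 63, lateness -13
J5: 50→52, due 51, lateness 1
J6: 52→64, due 52, lateness 12
Maximum = 12.
SPT (increasing processing time): J5 J3 J2 J6 J4 J1.
J5: 0→2, due 51, lateness -49
J3: 2→8, due 62, lateness -54
J2: 8→19, due 43, lateness -24
J6: 19→31, due 52, lateness -21
J4: 31→46, due 63, lateness -17
J1: 46→64, due 56, lateness 8
Maximum = 8.
LPT (decreasing processing time): J1 J4 J6 J2 J3 J5.
J1: 0→18, due 56, lateness -38
J4: 18→33, due 63, lateness -30
J6: 33→45, due 52, lateness -7
J2: 45→56, due 43, lateness 13
J3: 56→62, due 62, lateness 0
J5: 62→64, due 51, lateness 13
Maximum = 13.
EDD 1, FIFO 12, SPT 8, LPT 13 → minimum 1.

1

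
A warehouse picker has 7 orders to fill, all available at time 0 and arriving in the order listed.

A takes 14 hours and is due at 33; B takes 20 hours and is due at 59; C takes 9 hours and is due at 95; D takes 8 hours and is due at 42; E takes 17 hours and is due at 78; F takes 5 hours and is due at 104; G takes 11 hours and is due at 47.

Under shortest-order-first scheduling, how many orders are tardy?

SPT (increasing processing time): F D C G A E B.
F: 0→5, due 104, tardiness 0
D: 5→13, due 42, tardiness 0
C: 13→22, due 95, tardiness 0
G: 22→33, due 47, tardiness 0
A: 33→47, due 33, tardiness 14
E: 47→64, due 78, tardiness 0
B: 64→84, due 59, tardiness 25
Late orders: 2.

2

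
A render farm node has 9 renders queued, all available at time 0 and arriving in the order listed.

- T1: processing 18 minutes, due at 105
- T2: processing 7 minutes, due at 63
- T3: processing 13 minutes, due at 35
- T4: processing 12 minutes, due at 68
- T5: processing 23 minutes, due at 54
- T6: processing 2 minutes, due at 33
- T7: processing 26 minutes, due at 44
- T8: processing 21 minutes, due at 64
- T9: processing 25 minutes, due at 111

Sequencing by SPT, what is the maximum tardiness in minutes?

103

SPT (increasing processing time): T6 T2 T4 T3 T1 T8 T5 T9 T7.
T6: 0→2, due 33, tardiness 0
T2: 2→9, due 63, tardiness 0
T4: 9→21, due 68, tardiness 0
T3: 21→34, due 35, tardiness 0
T1: 34→52, due 105, tardiness 0
T8: 52→73, due 64, tardiness 9
T5: 73→96, due 54, tardiness 42
T9: 96→121, due 111, tardiness 10
T7: 121→147, due 44, tardiness 103
Maximum = 103.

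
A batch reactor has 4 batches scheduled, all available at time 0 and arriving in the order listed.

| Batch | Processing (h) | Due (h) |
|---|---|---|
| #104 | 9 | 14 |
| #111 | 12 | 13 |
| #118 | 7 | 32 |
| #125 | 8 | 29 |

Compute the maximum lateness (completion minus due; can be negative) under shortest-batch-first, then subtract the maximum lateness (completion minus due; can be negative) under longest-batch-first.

SPT (increasing processing time): #118 #125 #104 #111.
#118: 0→7, due 32, lateness -25
#125: 7→15, due 29, lateness -14
#104: 15→24, due 14, lateness 10
#111: 24→36, due 13, lateness 23
Maximum = 23.
LPT (decreasing processing time): #111 #104 #125 #118.
#111: 0→12, due 13, lateness -1
#104: 12→21, due 14, lateness 7
#125: 21→29, due 29, lateness 0
#118: 29→36, due 32, lateness 4
Maximum = 7.
Difference = 23 − 7 = 16.

16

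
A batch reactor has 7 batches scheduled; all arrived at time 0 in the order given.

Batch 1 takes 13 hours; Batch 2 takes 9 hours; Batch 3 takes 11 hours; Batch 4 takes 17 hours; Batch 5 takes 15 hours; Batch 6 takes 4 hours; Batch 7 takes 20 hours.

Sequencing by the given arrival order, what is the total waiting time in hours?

252

FIFO (arrival order): Batch 1 Batch 2 Batch 3 Batch 4 Batch 5 Batch 6 Batch 7.
Batch 1: waits 0, runs 0→13
Batch 2: waits 13, runs 13→22
Batch 3: waits 22, runs 22→33
Batch 4: waits 33, runs 33→50
Batch 5: waits 50, runs 50→65
Batch 6: waits 65, runs 65→69
Batch 7: waits 69, runs 69→89
Sum = 0+13+22+33+50+65+69 = 252.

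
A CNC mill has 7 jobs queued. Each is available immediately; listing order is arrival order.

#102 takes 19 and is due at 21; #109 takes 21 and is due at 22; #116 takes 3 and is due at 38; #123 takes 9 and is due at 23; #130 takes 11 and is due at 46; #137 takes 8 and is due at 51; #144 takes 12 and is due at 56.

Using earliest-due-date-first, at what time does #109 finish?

40

EDD (increasing due date): #102 #109 #123 #116 #130 #137 #144.
#102: 0→19
#109: 19→40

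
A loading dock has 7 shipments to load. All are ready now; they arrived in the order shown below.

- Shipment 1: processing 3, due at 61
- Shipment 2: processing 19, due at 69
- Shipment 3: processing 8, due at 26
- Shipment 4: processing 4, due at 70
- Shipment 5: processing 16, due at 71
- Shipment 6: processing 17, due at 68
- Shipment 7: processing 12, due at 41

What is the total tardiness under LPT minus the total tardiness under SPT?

83

LPT (decreasing processing time): Shipment 2 Shipment 6 Shipment 5 Shipment 7 Shipment 3 Shipment 4 Shipment 1.
Shipment 2: 0→19, due 69, tardiness 0
Shipment 6: 19→36, due 68, tardiness 0
Shipment 5: 36→52, due 71, tardiness 0
Shipment 7: 52→64, due 41, tardiness 23
Shipment 3: 64→72, due 26, tardiness 46
Shipment 4: 72→76, due 70, tardiness 6
Shipment 1: 76→79, due 61, tardiness 18
Sum = 0+0+0+23+46+6+18 = 93.
SPT (increasing processing time): Shipment 1 Shipment 4 Shipment 3 Shipment 7 Shipment 5 Shipment 6 Shipment 2.
Shipment 1: 0→3, due 61, tardiness 0
Shipment 4: 3→7, due 70, tardiness 0
Shipment 3: 7→15, due 26, tardiness 0
Shipment 7: 15→27, due 41, tardiness 0
Shipment 5: 27→43, due 71, tardiness 0
Shipment 6: 43→60, due 68, tardiness 0
Shipment 2: 60→79, due 69, tardiness 10
Sum = 0+0+0+0+0+0+10 = 10.
Difference = 93 − 10 = 83.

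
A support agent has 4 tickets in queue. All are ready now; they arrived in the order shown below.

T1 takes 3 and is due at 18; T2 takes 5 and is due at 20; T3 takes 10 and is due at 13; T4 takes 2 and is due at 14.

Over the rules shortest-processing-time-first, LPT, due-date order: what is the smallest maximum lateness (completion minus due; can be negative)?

0

SPT (increasing processing time): T4 T1 T2 T3.
T4: 0→2, due 14, lateness -12
T1: 2→5, due 18, lateness -13
T2: 5→10, due 20, lateness -10
T3: 10→20, due 13, lateness 7
Maximum = 7.
LPT (decreasing processing time): T3 T2 T1 T4.
T3: 0→10, due 13, lateness -3
T2: 10→15, due 20, lateness -5
T1: 15→18, due 18, lateness 0
T4: 18→20, due 14, lateness 6
Maximum = 6.
EDD (increasing due date): T3 T4 T1 T2.
T3: 0→10, due 13, lateness -3
T4: 10→12, due 14, lateness -2
T1: 12→15, due 18, lateness -3
T2: 15→20, due 20, lateness 0
Maximum = 0.
SPT 7, LPT 6, EDD 0 → minimum 0.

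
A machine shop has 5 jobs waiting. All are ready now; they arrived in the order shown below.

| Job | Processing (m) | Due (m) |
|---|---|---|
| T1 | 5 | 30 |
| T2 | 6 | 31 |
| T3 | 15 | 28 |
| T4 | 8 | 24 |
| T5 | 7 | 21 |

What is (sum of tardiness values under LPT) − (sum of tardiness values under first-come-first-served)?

LPT (decreasing processing time): T3 T4 T5 T2 T1.
T3: 0→15, due 28, tardiness 0
T4: 15→23, due 24, tardiness 0
T5: 23→30, due 21, tardiness 9
T2: 30→36, due 31, tardiness 5
T1: 36→41, due 30, tardiness 11
Sum = 0+0+9+5+11 = 25.
FIFO (arrival order): T1 T2 T3 T4 T5.
T1: 0→5, due 30, tardiness 0
T2: 5→11, due 31, tardiness 0
T3: 11→26, due 28, tardiness 0
T4: 26→34, due 24, tardiness 10
T5: 34→41, due 21, tardiness 20
Sum = 0+0+0+10+20 = 30.
Difference = 25 − 30 = -5.

-5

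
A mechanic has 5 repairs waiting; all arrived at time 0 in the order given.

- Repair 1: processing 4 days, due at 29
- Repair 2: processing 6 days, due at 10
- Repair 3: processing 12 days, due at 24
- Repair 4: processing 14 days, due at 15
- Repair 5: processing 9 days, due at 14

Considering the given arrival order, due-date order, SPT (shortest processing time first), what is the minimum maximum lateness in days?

17

FIFO (arrival order): Repair 1 Repair 2 Repair 3 Repair 4 Repair 5.
Repair 1: 0→4, due 29, lateness -25
Repair 2: 4→10, due 10, lateness 0
Repair 3: 10→22, due 24, lateness -2
Repair 4: 22→36, due 15, lateness 21
Repair 5: 36→45, due 14, lateness 31
Maximum = 31.
EDD (increasing due date): Repair 2 Repair 5 Repair 4 Repair 3 Repair 1.
Repair 2: 0→6, due 10, lateness -4
Repair 5: 6→15, due 14, lateness 1
Repair 4: 15→29, due 15, lateness 14
Repair 3: 29→41, due 24, lateness 17
Repair 1: 41→45, due 29, lateness 16
Maximum = 17.
SPT (increasing processing time): Repair 1 Repair 2 Repair 5 Repair 3 Repair 4.
Repair 1: 0→4, due 29, lateness -25
Repair 2: 4→10, due 10, lateness 0
Repair 5: 10→19, due 14, lateness 5
Repair 3: 19→31, due 24, lateness 7
Repair 4: 31→45, due 15, lateness 30
Maximum = 30.
FIFO 31, EDD 17, SPT 30 → minimum 17.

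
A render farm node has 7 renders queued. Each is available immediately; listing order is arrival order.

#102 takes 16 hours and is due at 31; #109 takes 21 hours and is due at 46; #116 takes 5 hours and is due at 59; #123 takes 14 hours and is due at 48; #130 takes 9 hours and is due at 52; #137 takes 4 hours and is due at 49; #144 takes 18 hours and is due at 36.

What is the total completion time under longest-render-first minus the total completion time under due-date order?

16

LPT (decreasing processing time): #109 #144 #102 #123 #130 #116 #137.
#109: 0→21
#144: 21→39
#102: 39→55
#123: 55→69
#130: 69→78
#116: 78→83
#137: 83→87
Sum = 21+39+55+69+78+83+87 = 432.
EDD (increasing due date): #102 #144 #109 #123 #137 #130 #116.
#102: 0→16
#144: 16→34
#109: 34→55
#123: 55→69
#137: 69→73
#130: 73→82
#116: 82→87
Sum = 16+34+55+69+73+82+87 = 416.
Difference = 432 − 416 = 16.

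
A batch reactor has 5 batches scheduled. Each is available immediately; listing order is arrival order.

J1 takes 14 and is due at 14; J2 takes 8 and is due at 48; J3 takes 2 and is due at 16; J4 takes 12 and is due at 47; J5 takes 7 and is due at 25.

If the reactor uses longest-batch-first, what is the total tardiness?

43

LPT (decreasing processing time): J1 J4 J2 J5 J3.
J1: 0→14, due 14, tardiness 0
J4: 14→26, due 47, tardiness 0
J2: 26→34, due 48, tardiness 0
J5: 34→41, due 25, tardiness 16
J3: 41→43, due 16, tardiness 27
Sum = 0+0+0+16+27 = 43.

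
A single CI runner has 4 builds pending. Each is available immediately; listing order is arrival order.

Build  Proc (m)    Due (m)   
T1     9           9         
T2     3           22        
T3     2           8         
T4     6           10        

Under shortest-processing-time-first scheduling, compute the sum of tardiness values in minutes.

12

SPT (increasing processing time): T3 T2 T4 T1.
T3: 0→2, due 8, tardiness 0
T2: 2→5, due 22, tardiness 0
T4: 5→11, due 10, tardiness 1
T1: 11→20, due 9, tardiness 11
Sum = 0+0+1+11 = 12.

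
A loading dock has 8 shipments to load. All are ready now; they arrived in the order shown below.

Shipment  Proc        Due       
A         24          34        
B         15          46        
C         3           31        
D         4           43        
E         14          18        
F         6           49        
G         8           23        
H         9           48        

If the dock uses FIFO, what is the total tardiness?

FIFO (arrival order): A B C D E F G H.
A: 0→24, due 34, tardiness 0
B: 24→39, due 46, tardiness 0
C: 39→42, due 31, tardiness 11
D: 42→46, due 43, tardiness 3
E: 46→60, due 18, tardiness 42
F: 60→66, due 49, tardiness 17
G: 66→74, due 23, tardiness 51
H: 74→83, due 48, tardiness 35
Sum = 0+0+11+3+42+17+51+35 = 159.

159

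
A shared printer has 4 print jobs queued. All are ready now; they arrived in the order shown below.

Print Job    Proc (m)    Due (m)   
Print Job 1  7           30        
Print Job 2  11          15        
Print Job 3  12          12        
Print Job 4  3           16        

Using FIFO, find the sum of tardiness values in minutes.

FIFO (arrival order): Print Job 1 Print Job 2 Print Job 3 Print Job 4.
Print Job 1: 0→7, due 30, tardiness 0
Print Job 2: 7→18, due 15, tardiness 3
Print Job 3: 18→30, due 12, tardiness 18
Print Job 4: 30→33, due 16, tardiness 17
Sum = 0+3+18+17 = 38.

38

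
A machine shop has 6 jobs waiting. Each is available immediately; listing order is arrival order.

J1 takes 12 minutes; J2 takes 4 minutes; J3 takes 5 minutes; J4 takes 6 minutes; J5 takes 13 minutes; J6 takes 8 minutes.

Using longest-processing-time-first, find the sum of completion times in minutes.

202

LPT (decreasing processing time): J5 J1 J6 J4 J3 J2.
J5: 0→13
J1: 13→25
J6: 25→33
J4: 33→39
J3: 39→44
J2: 44→48
Sum = 13+25+33+39+44+48 = 202.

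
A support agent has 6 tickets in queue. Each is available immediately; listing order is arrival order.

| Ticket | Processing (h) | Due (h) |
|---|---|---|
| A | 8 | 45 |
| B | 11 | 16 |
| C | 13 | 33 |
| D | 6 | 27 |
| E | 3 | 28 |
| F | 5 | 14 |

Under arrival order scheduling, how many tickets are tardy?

FIFO (arrival order): A B C D E F.
A: 0→8, due 45, tardiness 0
B: 8→19, due 16, tardiness 3
C: 19→32, due 33, tardiness 0
D: 32→38, due 27, tardiness 11
E: 38→41, due 28, tardiness 13
F: 41→46, due 14, tardiness 32
Late tickets: 4.

4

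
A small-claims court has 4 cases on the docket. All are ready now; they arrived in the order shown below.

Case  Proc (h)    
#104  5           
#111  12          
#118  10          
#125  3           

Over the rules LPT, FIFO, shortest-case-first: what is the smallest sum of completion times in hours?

59

LPT (decreasing processing time): #111 #118 #104 #125.
#111: 0→12
#118: 12→22
#104: 22→27
#125: 27→30
Sum = 12+22+27+30 = 91.
FIFO (arrival order): #104 #111 #118 #125.
#104: 0→5
#111: 5→17
#118: 17→27
#125: 27→30
Sum = 5+17+27+30 = 79.
SPT (increasing processing time): #125 #104 #118 #111.
#125: 0→3
#104: 3→8
#118: 8→18
#111: 18→30
Sum = 3+8+18+30 = 59.
LPT 91, FIFO 79, SPT 59 → minimum 59.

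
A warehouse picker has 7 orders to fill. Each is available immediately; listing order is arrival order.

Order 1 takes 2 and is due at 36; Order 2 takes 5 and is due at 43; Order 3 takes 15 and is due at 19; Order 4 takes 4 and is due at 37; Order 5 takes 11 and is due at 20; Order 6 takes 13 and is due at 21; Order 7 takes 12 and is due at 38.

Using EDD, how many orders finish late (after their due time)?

6

EDD (increasing due date): Order 3 Order 5 Order 6 Order 1 Order 4 Order 7 Order 2.
Order 3: 0→15, due 19, tardiness 0
Order 5: 15→26, due 20, tardiness 6
Order 6: 26→39, due 21, tardiness 18
Order 1: 39→41, due 36, tardiness 5
Order 4: 41→45, due 37, tardiness 8
Order 7: 45→57, due 38, tardiness 19
Order 2: 57→62, due 43, tardiness 19
Late orders: 6.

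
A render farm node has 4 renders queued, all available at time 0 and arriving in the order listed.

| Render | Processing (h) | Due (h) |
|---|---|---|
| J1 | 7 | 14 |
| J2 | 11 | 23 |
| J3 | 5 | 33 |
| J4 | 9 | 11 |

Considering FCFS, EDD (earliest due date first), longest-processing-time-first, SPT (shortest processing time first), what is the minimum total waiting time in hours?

38

FIFO (arrival order): J1 J2 J3 J4.
J1: waits 0, runs 0→7
J2: waits 7, runs 7→18
J3: waits 18, runs 18→23
J4: waits 23, runs 23→32
Sum = 0+7+18+23 = 48.
EDD (increasing due date): J4 J1 J2 J3.
J4: waits 0, runs 0→9
J1: waits 9, runs 9→16
J2: waits 16, runs 16→27
J3: waits 27, runs 27→32
Sum = 0+9+16+27 = 52.
LPT (decreasing processing time): J2 J4 J1 J3.
J2: waits 0, runs 0→11
J4: waits 11, runs 11→20
J1: waits 20, runs 20→27
J3: waits 27, runs 27→32
Sum = 0+11+20+27 = 58.
SPT (increasing processing time): J3 J1 J4 J2.
J3: waits 0, runs 0→5
J1: waits 5, runs 5→12
J4: waits 12, runs 12→21
J2: waits 21, runs 21→32
Sum = 0+5+12+21 = 38.
FIFO 48, EDD 52, LPT 58, SPT 38 → minimum 38.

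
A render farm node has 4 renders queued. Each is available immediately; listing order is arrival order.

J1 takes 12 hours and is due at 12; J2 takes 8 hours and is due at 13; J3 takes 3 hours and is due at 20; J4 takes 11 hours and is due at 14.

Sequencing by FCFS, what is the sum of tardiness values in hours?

FIFO (arrival order): J1 J2 J3 J4.
J1: 0→12, due 12, tardiness 0
J2: 12→20, due 13, tardiness 7
J3: 20→23, due 20, tardiness 3
J4: 23→34, due 14, tardiness 20
Sum = 0+7+3+20 = 30.

30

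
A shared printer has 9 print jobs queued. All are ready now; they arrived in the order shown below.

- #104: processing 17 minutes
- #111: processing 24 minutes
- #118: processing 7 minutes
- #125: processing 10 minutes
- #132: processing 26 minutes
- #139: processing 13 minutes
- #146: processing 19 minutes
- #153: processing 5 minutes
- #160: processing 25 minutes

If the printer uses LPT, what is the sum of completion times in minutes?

LPT (decreasing processing time): #132 #160 #111 #146 #104 #139 #125 #118 #153.
#132: 0→26
#160: 26→51
#111: 51→75
#146: 75→94
#104: 94→111
#139: 111→124
#125: 124→134
#118: 134→141
#153: 141→146
Sum = 26+51+75+94+111+124+134+141+146 = 902.

902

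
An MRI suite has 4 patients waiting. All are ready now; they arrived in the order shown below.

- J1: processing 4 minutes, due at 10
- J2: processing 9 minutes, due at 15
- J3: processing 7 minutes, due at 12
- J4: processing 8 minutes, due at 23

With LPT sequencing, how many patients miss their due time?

2

LPT (decreasing processing time): J2 J4 J3 J1.
J2: 0→9, due 15, tardiness 0
J4: 9→17, due 23, tardiness 0
J3: 17→24, due 12, tardiness 12
J1: 24→28, due 10, tardiness 18
Late patients: 2.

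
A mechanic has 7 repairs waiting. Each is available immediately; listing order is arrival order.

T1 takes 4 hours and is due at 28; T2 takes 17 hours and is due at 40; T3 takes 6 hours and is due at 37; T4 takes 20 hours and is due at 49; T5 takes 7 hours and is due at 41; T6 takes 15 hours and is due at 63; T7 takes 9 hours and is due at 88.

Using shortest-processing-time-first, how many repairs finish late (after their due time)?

SPT (increasing processing time): T1 T3 T5 T7 T6 T2 T4.
T1: 0→4, due 28, tardiness 0
T3: 4→10, due 37, tardiness 0
T5: 10→17, due 41, tardiness 0
T7: 17→26, due 88, tardiness 0
T6: 26→41, due 63, tardiness 0
T2: 41→58, due 40, tardiness 18
T4: 58→78, due 49, tardiness 29
Late repairs: 2.

2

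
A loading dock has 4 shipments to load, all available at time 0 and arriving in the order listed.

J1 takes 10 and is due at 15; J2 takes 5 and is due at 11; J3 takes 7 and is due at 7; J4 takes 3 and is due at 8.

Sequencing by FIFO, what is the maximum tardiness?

FIFO (arrival order): J1 J2 J3 J4.
J1: 0→10, due 15, tardiness 0
J2: 10→15, due 11, tardiness 4
J3: 15→22, due 7, tardiness 15
J4: 22→25, due 8, tardiness 17
Maximum = 17.

17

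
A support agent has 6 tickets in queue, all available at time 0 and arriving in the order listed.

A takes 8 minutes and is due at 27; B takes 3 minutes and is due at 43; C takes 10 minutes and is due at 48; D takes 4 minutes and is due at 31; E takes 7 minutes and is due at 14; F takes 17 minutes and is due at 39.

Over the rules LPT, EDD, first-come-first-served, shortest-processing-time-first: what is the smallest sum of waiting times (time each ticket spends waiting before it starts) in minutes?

LPT (decreasing processing time): F C A E D B.
F: waits 0, runs 0→17
C: waits 17, runs 17→27
A: waits 27, runs 27→35
E: waits 35, runs 35→42
D: waits 42, runs 42→46
B: waits 46, runs 46→49
Sum = 0+17+27+35+42+46 = 167.
EDD (increasing due date): E A D F B C.
E: waits 0, runs 0→7
A: waits 7, runs 7→15
D: waits 15, runs 15→19
F: waits 19, runs 19→36
B: waits 36, runs 36→39
C: waits 39, runs 39→49
Sum = 0+7+15+19+36+39 = 116.
FIFO (arrival order): A B C D E F.
A: waits 0, runs 0→8
B: waits 8, runs 8→11
C: waits 11, runs 11→21
D: waits 21, runs 21→25
E: waits 25, runs 25→32
F: waits 32, runs 32→49
Sum = 0+8+11+21+25+32 = 97.
SPT (increasing processing time): B D E A C F.
B: waits 0, runs 0→3
D: waits 3, runs 3→7
E: waits 7, runs 7→14
A: waits 14, runs 14→22
C: waits 22, runs 22→32
F: waits 32, runs 32→49
Sum = 0+3+7+14+22+32 = 78.
LPT 167, EDD 116, FIFO 97, SPT 78 → minimum 78.

78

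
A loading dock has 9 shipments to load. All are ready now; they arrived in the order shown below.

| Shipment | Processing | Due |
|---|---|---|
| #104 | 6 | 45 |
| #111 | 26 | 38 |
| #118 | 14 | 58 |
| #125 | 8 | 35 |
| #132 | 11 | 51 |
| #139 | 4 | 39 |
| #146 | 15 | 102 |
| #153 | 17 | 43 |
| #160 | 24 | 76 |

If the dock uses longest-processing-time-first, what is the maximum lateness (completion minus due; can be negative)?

LPT (decreasing processing time): #111 #160 #153 #146 #118 #132 #125 #104 #139.
#111: 0→26, due 38, lateness -12
#160: 26→50, due 76, lateness -26
#153: 50→67, due 43, lateness 24
#146: 67→82, due 102, lateness -20
#118: 82→96, due 58, lateness 38
#132: 96→107, due 51, lateness 56
#125: 107→115, due 35, lateness 80
#104: 115→121, due 45, lateness 76
#139: 121→125, due 39, lateness 86
Maximum = 86.

86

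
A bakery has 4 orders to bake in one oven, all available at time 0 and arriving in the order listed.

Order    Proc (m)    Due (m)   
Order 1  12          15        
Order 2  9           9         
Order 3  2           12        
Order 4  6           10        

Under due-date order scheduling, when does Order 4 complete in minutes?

EDD (increasing due date): Order 2 Order 4 Order 3 Order 1.
Order 2: 0→9
Order 4: 9→15

15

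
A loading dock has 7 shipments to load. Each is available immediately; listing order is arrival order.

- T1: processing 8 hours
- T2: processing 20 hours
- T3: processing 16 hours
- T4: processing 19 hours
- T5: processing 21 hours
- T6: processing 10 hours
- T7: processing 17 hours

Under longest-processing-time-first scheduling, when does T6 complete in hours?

LPT (decreasing processing time): T5 T2 T4 T7 T3 T6 T1.
T5: 0→21
T2: 21→41
T4: 41→60
T7: 60→77
T3: 77→93
T6: 93→103

103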